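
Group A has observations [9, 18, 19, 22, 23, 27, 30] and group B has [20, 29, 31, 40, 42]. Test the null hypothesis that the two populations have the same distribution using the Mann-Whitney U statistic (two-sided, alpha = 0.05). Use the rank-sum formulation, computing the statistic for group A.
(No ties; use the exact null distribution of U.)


Step 1: Combine and sort all 12 observations; assign midranks.
sorted (value, group): (9,X), (18,X), (19,X), (20,Y), (22,X), (23,X), (27,X), (29,Y), (30,X), (31,Y), (40,Y), (42,Y)
ranks: 9->1, 18->2, 19->3, 20->4, 22->5, 23->6, 27->7, 29->8, 30->9, 31->10, 40->11, 42->12
Step 2: Rank sum for X: R1 = 1 + 2 + 3 + 5 + 6 + 7 + 9 = 33.
Step 3: U_X = R1 - n1(n1+1)/2 = 33 - 7*8/2 = 33 - 28 = 5.
       U_Y = n1*n2 - U_X = 35 - 5 = 30.
Step 4: No ties, so the exact null distribution of U (based on enumerating the C(12,7) = 792 equally likely rank assignments) gives the two-sided p-value.
Step 5: p-value = 0.047980; compare to alpha = 0.05. reject H0.

U_X = 5, p = 0.047980, reject H0 at alpha = 0.05.


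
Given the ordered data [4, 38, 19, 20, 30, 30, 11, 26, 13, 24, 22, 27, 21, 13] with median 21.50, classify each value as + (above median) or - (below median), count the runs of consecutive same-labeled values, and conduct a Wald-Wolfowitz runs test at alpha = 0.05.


Step 1: Compute median = 21.50; label A = above, B = below.
Labels in order: BABBAABABAAABB  (n_A = 7, n_B = 7)
Step 2: Count runs R = 9.
Step 3: Under H0 (random ordering), E[R] = 2*n_A*n_B/(n_A+n_B) + 1 = 2*7*7/14 + 1 = 8.0000.
        Var[R] = 2*n_A*n_B*(2*n_A*n_B - n_A - n_B) / ((n_A+n_B)^2 * (n_A+n_B-1)) = 8232/2548 = 3.2308.
        SD[R] = 1.7974.
Step 4: Continuity-corrected z = (R - 0.5 - E[R]) / SD[R] = (9 - 0.5 - 8.0000) / 1.7974 = 0.2782.
Step 5: Two-sided p-value via normal approximation = 2*(1 - Phi(|z|)) = 0.780879.
Step 6: alpha = 0.05. fail to reject H0.

R = 9, z = 0.2782, p = 0.780879, fail to reject H0.


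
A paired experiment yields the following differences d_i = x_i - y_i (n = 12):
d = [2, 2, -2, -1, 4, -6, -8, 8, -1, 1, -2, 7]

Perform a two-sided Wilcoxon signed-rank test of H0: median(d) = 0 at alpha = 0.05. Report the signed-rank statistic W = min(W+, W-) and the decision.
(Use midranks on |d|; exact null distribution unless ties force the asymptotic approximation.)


Step 1: Drop any zero differences (none here) and take |d_i|.
|d| = [2, 2, 2, 1, 4, 6, 8, 8, 1, 1, 2, 7]
Step 2: Midrank |d_i| (ties get averaged ranks).
ranks: |2|->5.5, |2|->5.5, |2|->5.5, |1|->2, |4|->8, |6|->9, |8|->11.5, |8|->11.5, |1|->2, |1|->2, |2|->5.5, |7|->10
Step 3: Attach original signs; sum ranks with positive sign and with negative sign.
W+ = 5.5 + 5.5 + 8 + 11.5 + 2 + 10 = 42.5
W- = 5.5 + 2 + 9 + 11.5 + 2 + 5.5 = 35.5
(Check: W+ + W- = 78 should equal n(n+1)/2 = 78.)
Step 4: Test statistic W = min(W+, W-) = 35.5.
Step 5: Ties in |d|, so use the tie-corrected normal approximation.
        E[W] = n(n+1)/4 = 12*13/4 = 39.
        Tie groups: |d|=1 (t=3), |d|=2 (t=4), |d|=8 (t=2); sum(t^3 - t) = 90.
        Var[W] = n(n+1)(2n+1)/24 - sum(t^3-t)/48 = 3900/24 - 90/48 = 160.625.
        z = (W - E[W]) / sqrt(Var[W]) = (35.5 - 39) / 12.6738 = -0.2762.
        Two-sided p = 2*Phi(z) = 0.782425.
Step 6: alpha = 0.05. fail to reject H0.

W+ = 42.5, W- = 35.5, W = min = 35.5, p = 0.782425, fail to reject H0.


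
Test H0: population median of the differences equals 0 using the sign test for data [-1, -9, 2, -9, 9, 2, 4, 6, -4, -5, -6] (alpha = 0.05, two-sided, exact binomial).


Step 1: Discard zero differences. Original n = 11; n_eff = number of nonzero differences = 11.
Nonzero differences (with sign): -1, -9, +2, -9, +9, +2, +4, +6, -4, -5, -6
Step 2: Count signs: positive = 5, negative = 6.
Step 3: Under H0: P(positive) = 0.5, so the number of positives S ~ Bin(11, 0.5).
Step 4: Two-sided exact p-value = sum of Bin(11,0.5) probabilities at or below the observed probability = 1.000000.
Step 5: alpha = 0.05. fail to reject H0.

n_eff = 11, pos = 5, neg = 6, p = 1.000000, fail to reject H0.


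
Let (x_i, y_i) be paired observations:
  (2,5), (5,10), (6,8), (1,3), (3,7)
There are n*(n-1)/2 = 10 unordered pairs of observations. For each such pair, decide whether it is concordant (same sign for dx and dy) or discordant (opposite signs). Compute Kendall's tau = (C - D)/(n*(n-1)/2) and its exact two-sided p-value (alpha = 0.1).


Step 1: Enumerate the 10 unordered pairs (i,j) with i<j and classify each by sign(x_j-x_i) * sign(y_j-y_i).
  (1,2):dx=+3,dy=+5->C; (1,3):dx=+4,dy=+3->C; (1,4):dx=-1,dy=-2->C; (1,5):dx=+1,dy=+2->C
  (2,3):dx=+1,dy=-2->D; (2,4):dx=-4,dy=-7->C; (2,5):dx=-2,dy=-3->C; (3,4):dx=-5,dy=-5->C
  (3,5):dx=-3,dy=-1->C; (4,5):dx=+2,dy=+4->C
Step 2: C = 9, D = 1, total pairs = 10.
Step 3: tau = (C - D)/(n(n-1)/2) = (9 - 1)/10 = 0.800000.
Step 4: Exact two-sided p-value (enumerate n! = 120 permutations of y under H0): p = 0.083333.
Step 5: alpha = 0.1. reject H0.

tau_b = 0.8000 (C=9, D=1), p = 0.083333, reject H0.


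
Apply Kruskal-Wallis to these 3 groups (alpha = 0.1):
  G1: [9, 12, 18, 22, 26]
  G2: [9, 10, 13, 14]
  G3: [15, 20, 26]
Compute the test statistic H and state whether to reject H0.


Step 1: Combine all N = 12 observations and assign midranks.
sorted (value, group, rank): (9,G1,1.5), (9,G2,1.5), (10,G2,3), (12,G1,4), (13,G2,5), (14,G2,6), (15,G3,7), (18,G1,8), (20,G3,9), (22,G1,10), (26,G1,11.5), (26,G3,11.5)
Step 2: Sum ranks within each group.
R_1 = 35 (n_1 = 5)
R_2 = 15.5 (n_2 = 4)
R_3 = 27.5 (n_3 = 3)
Step 3: H = 12/(N(N+1)) * sum(R_i^2/n_i) - 3(N+1)
     = 12/(12*13) * (35^2/5 + 15.5^2/4 + 27.5^2/3) - 3*13
     = 0.076923 * 557.146 - 39
     = 3.857372.
Step 4: Ties present; correction factor C = 1 - 12/(12^3 - 12) = 0.993007. Corrected H = 3.857372 / 0.993007 = 3.884536.
Step 5: Under H0, H ~ chi^2(2); p-value = 0.143378.
Step 6: alpha = 0.1. fail to reject H0.

H = 3.8845, df = 2, p = 0.143378, fail to reject H0.


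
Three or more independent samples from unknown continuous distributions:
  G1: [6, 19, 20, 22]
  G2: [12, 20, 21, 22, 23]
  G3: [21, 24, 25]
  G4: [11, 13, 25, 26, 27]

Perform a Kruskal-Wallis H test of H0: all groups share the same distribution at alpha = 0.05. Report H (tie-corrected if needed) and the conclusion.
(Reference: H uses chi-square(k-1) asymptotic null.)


Step 1: Combine all N = 17 observations and assign midranks.
sorted (value, group, rank): (6,G1,1), (11,G4,2), (12,G2,3), (13,G4,4), (19,G1,5), (20,G1,6.5), (20,G2,6.5), (21,G2,8.5), (21,G3,8.5), (22,G1,10.5), (22,G2,10.5), (23,G2,12), (24,G3,13), (25,G3,14.5), (25,G4,14.5), (26,G4,16), (27,G4,17)
Step 2: Sum ranks within each group.
R_1 = 23 (n_1 = 4)
R_2 = 40.5 (n_2 = 5)
R_3 = 36 (n_3 = 3)
R_4 = 53.5 (n_4 = 5)
Step 3: H = 12/(N(N+1)) * sum(R_i^2/n_i) - 3(N+1)
     = 12/(17*18) * (23^2/4 + 40.5^2/5 + 36^2/3 + 53.5^2/5) - 3*18
     = 0.039216 * 1464.75 - 54
     = 3.441176.
Step 4: Ties present; correction factor C = 1 - 24/(17^3 - 17) = 0.995098. Corrected H = 3.441176 / 0.995098 = 3.458128.
Step 5: Under H0, H ~ chi^2(3); p-value = 0.326234.
Step 6: alpha = 0.05. fail to reject H0.

H = 3.4581, df = 3, p = 0.326234, fail to reject H0.


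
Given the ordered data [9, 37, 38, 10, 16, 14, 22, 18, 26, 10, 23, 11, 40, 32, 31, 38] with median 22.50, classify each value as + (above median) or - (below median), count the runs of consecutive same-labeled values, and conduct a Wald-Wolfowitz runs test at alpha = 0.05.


Step 1: Compute median = 22.50; label A = above, B = below.
Labels in order: BAABBBBBABABAAAA  (n_A = 8, n_B = 8)
Step 2: Count runs R = 8.
Step 3: Under H0 (random ordering), E[R] = 2*n_A*n_B/(n_A+n_B) + 1 = 2*8*8/16 + 1 = 9.0000.
        Var[R] = 2*n_A*n_B*(2*n_A*n_B - n_A - n_B) / ((n_A+n_B)^2 * (n_A+n_B-1)) = 14336/3840 = 3.7333.
        SD[R] = 1.9322.
Step 4: Continuity-corrected z = (R + 0.5 - E[R]) / SD[R] = (8 + 0.5 - 9.0000) / 1.9322 = -0.2588.
Step 5: Two-sided p-value via normal approximation = 2*(1 - Phi(|z|)) = 0.795809.
Step 6: alpha = 0.05. fail to reject H0.

R = 8, z = -0.2588, p = 0.795809, fail to reject H0.


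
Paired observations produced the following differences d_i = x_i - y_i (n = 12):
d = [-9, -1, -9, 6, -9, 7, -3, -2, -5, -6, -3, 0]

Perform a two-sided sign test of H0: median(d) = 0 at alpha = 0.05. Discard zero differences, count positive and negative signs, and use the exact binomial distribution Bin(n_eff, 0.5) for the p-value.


Step 1: Discard zero differences. Original n = 12; n_eff = number of nonzero differences = 11.
Nonzero differences (with sign): -9, -1, -9, +6, -9, +7, -3, -2, -5, -6, -3
Step 2: Count signs: positive = 2, negative = 9.
Step 3: Under H0: P(positive) = 0.5, so the number of positives S ~ Bin(11, 0.5).
Step 4: Two-sided exact p-value = sum of Bin(11,0.5) probabilities at or below the observed probability = 0.065430.
Step 5: alpha = 0.05. fail to reject H0.

n_eff = 11, pos = 2, neg = 9, p = 0.065430, fail to reject H0.


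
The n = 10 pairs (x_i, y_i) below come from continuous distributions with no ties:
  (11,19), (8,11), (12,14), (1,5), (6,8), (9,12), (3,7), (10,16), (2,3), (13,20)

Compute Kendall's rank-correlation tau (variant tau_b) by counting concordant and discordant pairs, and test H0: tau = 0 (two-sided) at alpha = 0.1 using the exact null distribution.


Step 1: Enumerate the 45 unordered pairs (i,j) with i<j and classify each by sign(x_j-x_i) * sign(y_j-y_i).
  (1,2):dx=-3,dy=-8->C; (1,3):dx=+1,dy=-5->D; (1,4):dx=-10,dy=-14->C; (1,5):dx=-5,dy=-11->C
  (1,6):dx=-2,dy=-7->C; (1,7):dx=-8,dy=-12->C; (1,8):dx=-1,dy=-3->C; (1,9):dx=-9,dy=-16->C
  (1,10):dx=+2,dy=+1->C; (2,3):dx=+4,dy=+3->C; (2,4):dx=-7,dy=-6->C; (2,5):dx=-2,dy=-3->C
  (2,6):dx=+1,dy=+1->C; (2,7):dx=-5,dy=-4->C; (2,8):dx=+2,dy=+5->C; (2,9):dx=-6,dy=-8->C
  (2,10):dx=+5,dy=+9->C; (3,4):dx=-11,dy=-9->C; (3,5):dx=-6,dy=-6->C; (3,6):dx=-3,dy=-2->C
  (3,7):dx=-9,dy=-7->C; (3,8):dx=-2,dy=+2->D; (3,9):dx=-10,dy=-11->C; (3,10):dx=+1,dy=+6->C
  (4,5):dx=+5,dy=+3->C; (4,6):dx=+8,dy=+7->C; (4,7):dx=+2,dy=+2->C; (4,8):dx=+9,dy=+11->C
  (4,9):dx=+1,dy=-2->D; (4,10):dx=+12,dy=+15->C; (5,6):dx=+3,dy=+4->C; (5,7):dx=-3,dy=-1->C
  (5,8):dx=+4,dy=+8->C; (5,9):dx=-4,dy=-5->C; (5,10):dx=+7,dy=+12->C; (6,7):dx=-6,dy=-5->C
  (6,8):dx=+1,dy=+4->C; (6,9):dx=-7,dy=-9->C; (6,10):dx=+4,dy=+8->C; (7,8):dx=+7,dy=+9->C
  (7,9):dx=-1,dy=-4->C; (7,10):dx=+10,dy=+13->C; (8,9):dx=-8,dy=-13->C; (8,10):dx=+3,dy=+4->C
  (9,10):dx=+11,dy=+17->C
Step 2: C = 42, D = 3, total pairs = 45.
Step 3: tau = (C - D)/(n(n-1)/2) = (42 - 3)/45 = 0.866667.
Step 4: Exact two-sided p-value (enumerate n! = 3628800 permutations of y under H0): p = 0.000115.
Step 5: alpha = 0.1. reject H0.

tau_b = 0.8667 (C=42, D=3), p = 0.000115, reject H0.


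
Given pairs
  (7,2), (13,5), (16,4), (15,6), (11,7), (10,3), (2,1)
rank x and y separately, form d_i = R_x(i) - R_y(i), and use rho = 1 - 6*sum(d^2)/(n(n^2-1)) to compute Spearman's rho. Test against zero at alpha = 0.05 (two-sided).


Step 1: Rank x and y separately (midranks; no ties here).
rank(x): 7->2, 13->5, 16->7, 15->6, 11->4, 10->3, 2->1
rank(y): 2->2, 5->5, 4->4, 6->6, 7->7, 3->3, 1->1
Step 2: d_i = R_x(i) - R_y(i); compute d_i^2.
  (2-2)^2=0, (5-5)^2=0, (7-4)^2=9, (6-6)^2=0, (4-7)^2=9, (3-3)^2=0, (1-1)^2=0
sum(d^2) = 18.
Step 3: rho = 1 - 6*18 / (7*(7^2 - 1)) = 1 - 108/336 = 0.678571.
Step 4: Under H0, t = rho * sqrt((n-2)/(1-rho^2)) = 2.0657 ~ t(5).
Step 5: Two-sided p-value from the t-distribution with 5 df = 0.093750.
Step 6: alpha = 0.05. fail to reject H0.

rho = 0.6786, p = 0.093750, fail to reject H0 at alpha = 0.05.


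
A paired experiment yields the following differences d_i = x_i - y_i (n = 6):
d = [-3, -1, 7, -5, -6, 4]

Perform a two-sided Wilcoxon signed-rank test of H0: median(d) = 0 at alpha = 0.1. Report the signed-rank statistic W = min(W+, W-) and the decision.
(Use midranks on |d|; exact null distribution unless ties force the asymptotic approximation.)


Step 1: Drop any zero differences (none here) and take |d_i|.
|d| = [3, 1, 7, 5, 6, 4]
Step 2: Midrank |d_i| (ties get averaged ranks).
ranks: |3|->2, |1|->1, |7|->6, |5|->4, |6|->5, |4|->3
Step 3: Attach original signs; sum ranks with positive sign and with negative sign.
W+ = 6 + 3 = 9
W- = 2 + 1 + 4 + 5 = 12
(Check: W+ + W- = 21 should equal n(n+1)/2 = 21.)
Step 4: Test statistic W = min(W+, W-) = 9.
Step 5: No ties, so the exact null distribution over the 2^6 = 64 sign assignments gives the two-sided p-value = 0.843750.
Step 6: alpha = 0.1. fail to reject H0.

W+ = 9, W- = 12, W = min = 9, p = 0.843750, fail to reject H0.


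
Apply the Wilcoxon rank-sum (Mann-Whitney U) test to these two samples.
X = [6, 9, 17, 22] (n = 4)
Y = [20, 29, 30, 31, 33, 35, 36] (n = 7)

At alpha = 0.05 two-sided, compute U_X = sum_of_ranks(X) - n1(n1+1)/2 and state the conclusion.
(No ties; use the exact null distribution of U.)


Step 1: Combine and sort all 11 observations; assign midranks.
sorted (value, group): (6,X), (9,X), (17,X), (20,Y), (22,X), (29,Y), (30,Y), (31,Y), (33,Y), (35,Y), (36,Y)
ranks: 6->1, 9->2, 17->3, 20->4, 22->5, 29->6, 30->7, 31->8, 33->9, 35->10, 36->11
Step 2: Rank sum for X: R1 = 1 + 2 + 3 + 5 = 11.
Step 3: U_X = R1 - n1(n1+1)/2 = 11 - 4*5/2 = 11 - 10 = 1.
       U_Y = n1*n2 - U_X = 28 - 1 = 27.
Step 4: No ties, so the exact null distribution of U (based on enumerating the C(11,4) = 330 equally likely rank assignments) gives the two-sided p-value.
Step 5: p-value = 0.012121; compare to alpha = 0.05. reject H0.

U_X = 1, p = 0.012121, reject H0 at alpha = 0.05.


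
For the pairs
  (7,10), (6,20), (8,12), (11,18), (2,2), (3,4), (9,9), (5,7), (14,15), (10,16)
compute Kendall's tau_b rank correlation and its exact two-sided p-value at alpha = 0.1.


Step 1: Enumerate the 45 unordered pairs (i,j) with i<j and classify each by sign(x_j-x_i) * sign(y_j-y_i).
  (1,2):dx=-1,dy=+10->D; (1,3):dx=+1,dy=+2->C; (1,4):dx=+4,dy=+8->C; (1,5):dx=-5,dy=-8->C
  (1,6):dx=-4,dy=-6->C; (1,7):dx=+2,dy=-1->D; (1,8):dx=-2,dy=-3->C; (1,9):dx=+7,dy=+5->C
  (1,10):dx=+3,dy=+6->C; (2,3):dx=+2,dy=-8->D; (2,4):dx=+5,dy=-2->D; (2,5):dx=-4,dy=-18->C
  (2,6):dx=-3,dy=-16->C; (2,7):dx=+3,dy=-11->D; (2,8):dx=-1,dy=-13->C; (2,9):dx=+8,dy=-5->D
  (2,10):dx=+4,dy=-4->D; (3,4):dx=+3,dy=+6->C; (3,5):dx=-6,dy=-10->C; (3,6):dx=-5,dy=-8->C
  (3,7):dx=+1,dy=-3->D; (3,8):dx=-3,dy=-5->C; (3,9):dx=+6,dy=+3->C; (3,10):dx=+2,dy=+4->C
  (4,5):dx=-9,dy=-16->C; (4,6):dx=-8,dy=-14->C; (4,7):dx=-2,dy=-9->C; (4,8):dx=-6,dy=-11->C
  (4,9):dx=+3,dy=-3->D; (4,10):dx=-1,dy=-2->C; (5,6):dx=+1,dy=+2->C; (5,7):dx=+7,dy=+7->C
  (5,8):dx=+3,dy=+5->C; (5,9):dx=+12,dy=+13->C; (5,10):dx=+8,dy=+14->C; (6,7):dx=+6,dy=+5->C
  (6,8):dx=+2,dy=+3->C; (6,9):dx=+11,dy=+11->C; (6,10):dx=+7,dy=+12->C; (7,8):dx=-4,dy=-2->C
  (7,9):dx=+5,dy=+6->C; (7,10):dx=+1,dy=+7->C; (8,9):dx=+9,dy=+8->C; (8,10):dx=+5,dy=+9->C
  (9,10):dx=-4,dy=+1->D
Step 2: C = 35, D = 10, total pairs = 45.
Step 3: tau = (C - D)/(n(n-1)/2) = (35 - 10)/45 = 0.555556.
Step 4: Exact two-sided p-value (enumerate n! = 3628800 permutations of y under H0): p = 0.028609.
Step 5: alpha = 0.1. reject H0.

tau_b = 0.5556 (C=35, D=10), p = 0.028609, reject H0.


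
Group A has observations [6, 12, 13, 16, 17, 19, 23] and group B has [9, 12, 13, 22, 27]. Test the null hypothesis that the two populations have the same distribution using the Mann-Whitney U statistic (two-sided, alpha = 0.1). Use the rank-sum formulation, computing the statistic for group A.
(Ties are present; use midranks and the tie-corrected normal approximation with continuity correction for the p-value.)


Step 1: Combine and sort all 12 observations; assign midranks.
sorted (value, group): (6,X), (9,Y), (12,X), (12,Y), (13,X), (13,Y), (16,X), (17,X), (19,X), (22,Y), (23,X), (27,Y)
ranks: 6->1, 9->2, 12->3.5, 12->3.5, 13->5.5, 13->5.5, 16->7, 17->8, 19->9, 22->10, 23->11, 27->12
Step 2: Rank sum for X: R1 = 1 + 3.5 + 5.5 + 7 + 8 + 9 + 11 = 45.
Step 3: U_X = R1 - n1(n1+1)/2 = 45 - 7*8/2 = 45 - 28 = 17.
       U_Y = n1*n2 - U_X = 35 - 17 = 18.
Step 4: Ties are present, so use the tie-corrected normal approximation (with continuity correction) for the p-value.
Step 5: p-value = 1.000000; compare to alpha = 0.1. fail to reject H0.

U_X = 17, p = 1.000000, fail to reject H0 at alpha = 0.1.


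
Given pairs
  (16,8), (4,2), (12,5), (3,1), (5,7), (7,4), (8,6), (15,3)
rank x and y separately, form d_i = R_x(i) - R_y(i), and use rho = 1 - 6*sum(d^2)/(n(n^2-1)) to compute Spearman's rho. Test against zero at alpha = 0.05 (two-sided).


Step 1: Rank x and y separately (midranks; no ties here).
rank(x): 16->8, 4->2, 12->6, 3->1, 5->3, 7->4, 8->5, 15->7
rank(y): 8->8, 2->2, 5->5, 1->1, 7->7, 4->4, 6->6, 3->3
Step 2: d_i = R_x(i) - R_y(i); compute d_i^2.
  (8-8)^2=0, (2-2)^2=0, (6-5)^2=1, (1-1)^2=0, (3-7)^2=16, (4-4)^2=0, (5-6)^2=1, (7-3)^2=16
sum(d^2) = 34.
Step 3: rho = 1 - 6*34 / (8*(8^2 - 1)) = 1 - 204/504 = 0.595238.
Step 4: Under H0, t = rho * sqrt((n-2)/(1-rho^2)) = 1.8145 ~ t(6).
Step 5: Two-sided p-value from the t-distribution with 6 df = 0.119530.
Step 6: alpha = 0.05. fail to reject H0.

rho = 0.5952, p = 0.119530, fail to reject H0 at alpha = 0.05.


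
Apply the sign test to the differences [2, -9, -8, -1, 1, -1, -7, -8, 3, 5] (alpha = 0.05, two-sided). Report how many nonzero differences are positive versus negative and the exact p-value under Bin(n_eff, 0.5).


Step 1: Discard zero differences. Original n = 10; n_eff = number of nonzero differences = 10.
Nonzero differences (with sign): +2, -9, -8, -1, +1, -1, -7, -8, +3, +5
Step 2: Count signs: positive = 4, negative = 6.
Step 3: Under H0: P(positive) = 0.5, so the number of positives S ~ Bin(10, 0.5).
Step 4: Two-sided exact p-value = sum of Bin(10,0.5) probabilities at or below the observed probability = 0.753906.
Step 5: alpha = 0.05. fail to reject H0.

n_eff = 10, pos = 4, neg = 6, p = 0.753906, fail to reject H0.


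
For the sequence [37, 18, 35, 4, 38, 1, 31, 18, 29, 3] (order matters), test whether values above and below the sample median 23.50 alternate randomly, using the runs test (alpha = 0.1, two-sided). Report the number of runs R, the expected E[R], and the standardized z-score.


Step 1: Compute median = 23.50; label A = above, B = below.
Labels in order: ABABABABAB  (n_A = 5, n_B = 5)
Step 2: Count runs R = 10.
Step 3: Under H0 (random ordering), E[R] = 2*n_A*n_B/(n_A+n_B) + 1 = 2*5*5/10 + 1 = 6.0000.
        Var[R] = 2*n_A*n_B*(2*n_A*n_B - n_A - n_B) / ((n_A+n_B)^2 * (n_A+n_B-1)) = 2000/900 = 2.2222.
        SD[R] = 1.4907.
Step 4: Continuity-corrected z = (R - 0.5 - E[R]) / SD[R] = (10 - 0.5 - 6.0000) / 1.4907 = 2.3479.
Step 5: Two-sided p-value via normal approximation = 2*(1 - Phi(|z|)) = 0.018881.
Step 6: alpha = 0.1. reject H0.

R = 10, z = 2.3479, p = 0.018881, reject H0.


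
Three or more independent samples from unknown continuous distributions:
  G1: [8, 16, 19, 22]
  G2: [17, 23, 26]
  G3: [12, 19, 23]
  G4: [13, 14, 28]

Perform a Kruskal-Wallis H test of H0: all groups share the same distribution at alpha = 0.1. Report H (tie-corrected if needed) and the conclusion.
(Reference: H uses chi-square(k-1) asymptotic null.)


Step 1: Combine all N = 13 observations and assign midranks.
sorted (value, group, rank): (8,G1,1), (12,G3,2), (13,G4,3), (14,G4,4), (16,G1,5), (17,G2,6), (19,G1,7.5), (19,G3,7.5), (22,G1,9), (23,G2,10.5), (23,G3,10.5), (26,G2,12), (28,G4,13)
Step 2: Sum ranks within each group.
R_1 = 22.5 (n_1 = 4)
R_2 = 28.5 (n_2 = 3)
R_3 = 20 (n_3 = 3)
R_4 = 20 (n_4 = 3)
Step 3: H = 12/(N(N+1)) * sum(R_i^2/n_i) - 3(N+1)
     = 12/(13*14) * (22.5^2/4 + 28.5^2/3 + 20^2/3 + 20^2/3) - 3*14
     = 0.065934 * 663.979 - 42
     = 1.778846.
Step 4: Ties present; correction factor C = 1 - 12/(13^3 - 13) = 0.994505. Corrected H = 1.778846 / 0.994505 = 1.788674.
Step 5: Under H0, H ~ chi^2(3); p-value = 0.617403.
Step 6: alpha = 0.1. fail to reject H0.

H = 1.7887, df = 3, p = 0.617403, fail to reject H0.


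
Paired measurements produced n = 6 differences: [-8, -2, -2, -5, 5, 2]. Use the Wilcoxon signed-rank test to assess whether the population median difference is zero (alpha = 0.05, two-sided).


Step 1: Drop any zero differences (none here) and take |d_i|.
|d| = [8, 2, 2, 5, 5, 2]
Step 2: Midrank |d_i| (ties get averaged ranks).
ranks: |8|->6, |2|->2, |2|->2, |5|->4.5, |5|->4.5, |2|->2
Step 3: Attach original signs; sum ranks with positive sign and with negative sign.
W+ = 4.5 + 2 = 6.5
W- = 6 + 2 + 2 + 4.5 = 14.5
(Check: W+ + W- = 21 should equal n(n+1)/2 = 21.)
Step 4: Test statistic W = min(W+, W-) = 6.5.
Step 5: Ties in |d|, so use the tie-corrected normal approximation.
        E[W] = n(n+1)/4 = 6*7/4 = 10.5.
        Tie groups: |d|=2 (t=3), |d|=5 (t=2); sum(t^3 - t) = 30.
        Var[W] = n(n+1)(2n+1)/24 - sum(t^3-t)/48 = 546/24 - 30/48 = 22.125.
        z = (W - E[W]) / sqrt(Var[W]) = (6.5 - 10.5) / 4.7037 = -0.8504.
        Two-sided p = 2*Phi(z) = 0.395108.
Step 6: alpha = 0.05. fail to reject H0.

W+ = 6.5, W- = 14.5, W = min = 6.5, p = 0.395108, fail to reject H0.


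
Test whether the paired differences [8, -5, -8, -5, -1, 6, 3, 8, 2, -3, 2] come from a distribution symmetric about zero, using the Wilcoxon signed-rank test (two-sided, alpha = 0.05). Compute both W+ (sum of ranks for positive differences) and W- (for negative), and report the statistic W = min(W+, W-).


Step 1: Drop any zero differences (none here) and take |d_i|.
|d| = [8, 5, 8, 5, 1, 6, 3, 8, 2, 3, 2]
Step 2: Midrank |d_i| (ties get averaged ranks).
ranks: |8|->10, |5|->6.5, |8|->10, |5|->6.5, |1|->1, |6|->8, |3|->4.5, |8|->10, |2|->2.5, |3|->4.5, |2|->2.5
Step 3: Attach original signs; sum ranks with positive sign and with negative sign.
W+ = 10 + 8 + 4.5 + 10 + 2.5 + 2.5 = 37.5
W- = 6.5 + 10 + 6.5 + 1 + 4.5 = 28.5
(Check: W+ + W- = 66 should equal n(n+1)/2 = 66.)
Step 4: Test statistic W = min(W+, W-) = 28.5.
Step 5: Ties in |d|, so use the tie-corrected normal approximation.
        E[W] = n(n+1)/4 = 11*12/4 = 33.
        Tie groups: |d|=2 (t=2), |d|=3 (t=2), |d|=5 (t=2), |d|=8 (t=3); sum(t^3 - t) = 42.
        Var[W] = n(n+1)(2n+1)/24 - sum(t^3-t)/48 = 3036/24 - 42/48 = 125.625.
        z = (W - E[W]) / sqrt(Var[W]) = (28.5 - 33) / 11.2083 = -0.4015.
        Two-sided p = 2*Phi(z) = 0.688060.
Step 6: alpha = 0.05. fail to reject H0.

W+ = 37.5, W- = 28.5, W = min = 28.5, p = 0.688060, fail to reject H0.


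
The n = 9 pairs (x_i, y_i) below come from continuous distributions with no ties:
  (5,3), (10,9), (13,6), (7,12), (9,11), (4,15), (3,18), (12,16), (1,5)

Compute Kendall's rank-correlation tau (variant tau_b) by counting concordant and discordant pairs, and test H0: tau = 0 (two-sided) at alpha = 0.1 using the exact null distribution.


Step 1: Enumerate the 36 unordered pairs (i,j) with i<j and classify each by sign(x_j-x_i) * sign(y_j-y_i).
  (1,2):dx=+5,dy=+6->C; (1,3):dx=+8,dy=+3->C; (1,4):dx=+2,dy=+9->C; (1,5):dx=+4,dy=+8->C
  (1,6):dx=-1,dy=+12->D; (1,7):dx=-2,dy=+15->D; (1,8):dx=+7,dy=+13->C; (1,9):dx=-4,dy=+2->D
  (2,3):dx=+3,dy=-3->D; (2,4):dx=-3,dy=+3->D; (2,5):dx=-1,dy=+2->D; (2,6):dx=-6,dy=+6->D
  (2,7):dx=-7,dy=+9->D; (2,8):dx=+2,dy=+7->C; (2,9):dx=-9,dy=-4->C; (3,4):dx=-6,dy=+6->D
  (3,5):dx=-4,dy=+5->D; (3,6):dx=-9,dy=+9->D; (3,7):dx=-10,dy=+12->D; (3,8):dx=-1,dy=+10->D
  (3,9):dx=-12,dy=-1->C; (4,5):dx=+2,dy=-1->D; (4,6):dx=-3,dy=+3->D; (4,7):dx=-4,dy=+6->D
  (4,8):dx=+5,dy=+4->C; (4,9):dx=-6,dy=-7->C; (5,6):dx=-5,dy=+4->D; (5,7):dx=-6,dy=+7->D
  (5,8):dx=+3,dy=+5->C; (5,9):dx=-8,dy=-6->C; (6,7):dx=-1,dy=+3->D; (6,8):dx=+8,dy=+1->C
  (6,9):dx=-3,dy=-10->C; (7,8):dx=+9,dy=-2->D; (7,9):dx=-2,dy=-13->C; (8,9):dx=-11,dy=-11->C
Step 2: C = 16, D = 20, total pairs = 36.
Step 3: tau = (C - D)/(n(n-1)/2) = (16 - 20)/36 = -0.111111.
Step 4: Exact two-sided p-value (enumerate n! = 362880 permutations of y under H0): p = 0.761414.
Step 5: alpha = 0.1. fail to reject H0.

tau_b = -0.1111 (C=16, D=20), p = 0.761414, fail to reject H0.


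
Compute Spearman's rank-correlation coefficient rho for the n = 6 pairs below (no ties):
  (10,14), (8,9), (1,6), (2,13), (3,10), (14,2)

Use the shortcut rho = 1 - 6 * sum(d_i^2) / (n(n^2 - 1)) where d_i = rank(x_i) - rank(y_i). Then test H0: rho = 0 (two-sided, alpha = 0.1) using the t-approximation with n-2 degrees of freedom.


Step 1: Rank x and y separately (midranks; no ties here).
rank(x): 10->5, 8->4, 1->1, 2->2, 3->3, 14->6
rank(y): 14->6, 9->3, 6->2, 13->5, 10->4, 2->1
Step 2: d_i = R_x(i) - R_y(i); compute d_i^2.
  (5-6)^2=1, (4-3)^2=1, (1-2)^2=1, (2-5)^2=9, (3-4)^2=1, (6-1)^2=25
sum(d^2) = 38.
Step 3: rho = 1 - 6*38 / (6*(6^2 - 1)) = 1 - 228/210 = -0.085714.
Step 4: Under H0, t = rho * sqrt((n-2)/(1-rho^2)) = -0.1721 ~ t(4).
Step 5: Two-sided p-value from the t-distribution with 4 df = 0.871743.
Step 6: alpha = 0.1. fail to reject H0.

rho = -0.0857, p = 0.871743, fail to reject H0 at alpha = 0.1.


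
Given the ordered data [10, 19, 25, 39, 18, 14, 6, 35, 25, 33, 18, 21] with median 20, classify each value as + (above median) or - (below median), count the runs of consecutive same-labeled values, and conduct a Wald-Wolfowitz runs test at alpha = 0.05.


Step 1: Compute median = 20; label A = above, B = below.
Labels in order: BBAABBBAAABA  (n_A = 6, n_B = 6)
Step 2: Count runs R = 6.
Step 3: Under H0 (random ordering), E[R] = 2*n_A*n_B/(n_A+n_B) + 1 = 2*6*6/12 + 1 = 7.0000.
        Var[R] = 2*n_A*n_B*(2*n_A*n_B - n_A - n_B) / ((n_A+n_B)^2 * (n_A+n_B-1)) = 4320/1584 = 2.7273.
        SD[R] = 1.6514.
Step 4: Continuity-corrected z = (R + 0.5 - E[R]) / SD[R] = (6 + 0.5 - 7.0000) / 1.6514 = -0.3028.
Step 5: Two-sided p-value via normal approximation = 2*(1 - Phi(|z|)) = 0.762069.
Step 6: alpha = 0.05. fail to reject H0.

R = 6, z = -0.3028, p = 0.762069, fail to reject H0.


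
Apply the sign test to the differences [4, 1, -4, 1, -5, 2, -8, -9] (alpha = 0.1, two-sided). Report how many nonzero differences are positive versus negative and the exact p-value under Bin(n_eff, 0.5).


Step 1: Discard zero differences. Original n = 8; n_eff = number of nonzero differences = 8.
Nonzero differences (with sign): +4, +1, -4, +1, -5, +2, -8, -9
Step 2: Count signs: positive = 4, negative = 4.
Step 3: Under H0: P(positive) = 0.5, so the number of positives S ~ Bin(8, 0.5).
Step 4: Two-sided exact p-value = sum of Bin(8,0.5) probabilities at or below the observed probability = 1.000000.
Step 5: alpha = 0.1. fail to reject H0.

n_eff = 8, pos = 4, neg = 4, p = 1.000000, fail to reject H0.


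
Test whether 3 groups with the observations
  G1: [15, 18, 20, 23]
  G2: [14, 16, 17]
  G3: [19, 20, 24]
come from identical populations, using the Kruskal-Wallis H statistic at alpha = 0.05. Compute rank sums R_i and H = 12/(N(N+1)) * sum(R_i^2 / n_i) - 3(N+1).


Step 1: Combine all N = 10 observations and assign midranks.
sorted (value, group, rank): (14,G2,1), (15,G1,2), (16,G2,3), (17,G2,4), (18,G1,5), (19,G3,6), (20,G1,7.5), (20,G3,7.5), (23,G1,9), (24,G3,10)
Step 2: Sum ranks within each group.
R_1 = 23.5 (n_1 = 4)
R_2 = 8 (n_2 = 3)
R_3 = 23.5 (n_3 = 3)
Step 3: H = 12/(N(N+1)) * sum(R_i^2/n_i) - 3(N+1)
     = 12/(10*11) * (23.5^2/4 + 8^2/3 + 23.5^2/3) - 3*11
     = 0.109091 * 343.479 - 33
     = 4.470455.
Step 4: Ties present; correction factor C = 1 - 6/(10^3 - 10) = 0.993939. Corrected H = 4.470455 / 0.993939 = 4.497713.
Step 5: Under H0, H ~ chi^2(2); p-value = 0.105520.
Step 6: alpha = 0.05. fail to reject H0.

H = 4.4977, df = 2, p = 0.105520, fail to reject H0.


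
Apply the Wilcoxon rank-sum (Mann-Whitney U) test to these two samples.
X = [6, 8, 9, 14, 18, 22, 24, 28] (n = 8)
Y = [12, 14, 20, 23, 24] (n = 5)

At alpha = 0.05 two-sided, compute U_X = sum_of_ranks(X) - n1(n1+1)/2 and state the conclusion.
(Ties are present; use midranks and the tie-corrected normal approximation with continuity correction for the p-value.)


Step 1: Combine and sort all 13 observations; assign midranks.
sorted (value, group): (6,X), (8,X), (9,X), (12,Y), (14,X), (14,Y), (18,X), (20,Y), (22,X), (23,Y), (24,X), (24,Y), (28,X)
ranks: 6->1, 8->2, 9->3, 12->4, 14->5.5, 14->5.5, 18->7, 20->8, 22->9, 23->10, 24->11.5, 24->11.5, 28->13
Step 2: Rank sum for X: R1 = 1 + 2 + 3 + 5.5 + 7 + 9 + 11.5 + 13 = 52.
Step 3: U_X = R1 - n1(n1+1)/2 = 52 - 8*9/2 = 52 - 36 = 16.
       U_Y = n1*n2 - U_X = 40 - 16 = 24.
Step 4: Ties are present, so use the tie-corrected normal approximation (with continuity correction) for the p-value.
Step 5: p-value = 0.607419; compare to alpha = 0.05. fail to reject H0.

U_X = 16, p = 0.607419, fail to reject H0 at alpha = 0.05.


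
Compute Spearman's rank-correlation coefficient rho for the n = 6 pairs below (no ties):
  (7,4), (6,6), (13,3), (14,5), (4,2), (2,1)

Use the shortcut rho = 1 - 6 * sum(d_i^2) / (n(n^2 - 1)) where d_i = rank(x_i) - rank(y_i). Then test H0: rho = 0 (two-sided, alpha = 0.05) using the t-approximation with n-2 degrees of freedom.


Step 1: Rank x and y separately (midranks; no ties here).
rank(x): 7->4, 6->3, 13->5, 14->6, 4->2, 2->1
rank(y): 4->4, 6->6, 3->3, 5->5, 2->2, 1->1
Step 2: d_i = R_x(i) - R_y(i); compute d_i^2.
  (4-4)^2=0, (3-6)^2=9, (5-3)^2=4, (6-5)^2=1, (2-2)^2=0, (1-1)^2=0
sum(d^2) = 14.
Step 3: rho = 1 - 6*14 / (6*(6^2 - 1)) = 1 - 84/210 = 0.600000.
Step 4: Under H0, t = rho * sqrt((n-2)/(1-rho^2)) = 1.5000 ~ t(4).
Step 5: Two-sided p-value from the t-distribution with 4 df = 0.208000.
Step 6: alpha = 0.05. fail to reject H0.

rho = 0.6000, p = 0.208000, fail to reject H0 at alpha = 0.05.


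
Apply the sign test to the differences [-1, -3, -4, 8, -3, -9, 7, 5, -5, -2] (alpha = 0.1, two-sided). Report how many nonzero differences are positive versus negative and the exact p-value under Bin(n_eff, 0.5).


Step 1: Discard zero differences. Original n = 10; n_eff = number of nonzero differences = 10.
Nonzero differences (with sign): -1, -3, -4, +8, -3, -9, +7, +5, -5, -2
Step 2: Count signs: positive = 3, negative = 7.
Step 3: Under H0: P(positive) = 0.5, so the number of positives S ~ Bin(10, 0.5).
Step 4: Two-sided exact p-value = sum of Bin(10,0.5) probabilities at or below the observed probability = 0.343750.
Step 5: alpha = 0.1. fail to reject H0.

n_eff = 10, pos = 3, neg = 7, p = 0.343750, fail to reject H0.


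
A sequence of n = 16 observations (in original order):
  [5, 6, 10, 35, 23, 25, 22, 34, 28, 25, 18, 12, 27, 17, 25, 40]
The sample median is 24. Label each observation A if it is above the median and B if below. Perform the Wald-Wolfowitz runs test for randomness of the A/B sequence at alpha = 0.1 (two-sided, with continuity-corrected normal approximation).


Step 1: Compute median = 24; label A = above, B = below.
Labels in order: BBBABABAAABBABAA  (n_A = 8, n_B = 8)
Step 2: Count runs R = 10.
Step 3: Under H0 (random ordering), E[R] = 2*n_A*n_B/(n_A+n_B) + 1 = 2*8*8/16 + 1 = 9.0000.
        Var[R] = 2*n_A*n_B*(2*n_A*n_B - n_A - n_B) / ((n_A+n_B)^2 * (n_A+n_B-1)) = 14336/3840 = 3.7333.
        SD[R] = 1.9322.
Step 4: Continuity-corrected z = (R - 0.5 - E[R]) / SD[R] = (10 - 0.5 - 9.0000) / 1.9322 = 0.2588.
Step 5: Two-sided p-value via normal approximation = 2*(1 - Phi(|z|)) = 0.795809.
Step 6: alpha = 0.1. fail to reject H0.

R = 10, z = 0.2588, p = 0.795809, fail to reject H0.


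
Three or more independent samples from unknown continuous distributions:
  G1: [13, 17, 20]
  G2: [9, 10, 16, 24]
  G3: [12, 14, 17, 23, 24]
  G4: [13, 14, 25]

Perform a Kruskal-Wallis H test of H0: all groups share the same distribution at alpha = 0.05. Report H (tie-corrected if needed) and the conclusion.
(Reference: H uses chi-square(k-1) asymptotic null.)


Step 1: Combine all N = 15 observations and assign midranks.
sorted (value, group, rank): (9,G2,1), (10,G2,2), (12,G3,3), (13,G1,4.5), (13,G4,4.5), (14,G3,6.5), (14,G4,6.5), (16,G2,8), (17,G1,9.5), (17,G3,9.5), (20,G1,11), (23,G3,12), (24,G2,13.5), (24,G3,13.5), (25,G4,15)
Step 2: Sum ranks within each group.
R_1 = 25 (n_1 = 3)
R_2 = 24.5 (n_2 = 4)
R_3 = 44.5 (n_3 = 5)
R_4 = 26 (n_4 = 3)
Step 3: H = 12/(N(N+1)) * sum(R_i^2/n_i) - 3(N+1)
     = 12/(15*16) * (25^2/3 + 24.5^2/4 + 44.5^2/5 + 26^2/3) - 3*16
     = 0.050000 * 979.779 - 48
     = 0.988958.
Step 4: Ties present; correction factor C = 1 - 24/(15^3 - 15) = 0.992857. Corrected H = 0.988958 / 0.992857 = 0.996073.
Step 5: Under H0, H ~ chi^2(3); p-value = 0.802202.
Step 6: alpha = 0.05. fail to reject H0.

H = 0.9961, df = 3, p = 0.802202, fail to reject H0.


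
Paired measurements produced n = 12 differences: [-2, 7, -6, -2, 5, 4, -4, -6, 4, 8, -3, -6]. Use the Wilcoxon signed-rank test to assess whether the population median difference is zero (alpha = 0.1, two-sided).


Step 1: Drop any zero differences (none here) and take |d_i|.
|d| = [2, 7, 6, 2, 5, 4, 4, 6, 4, 8, 3, 6]
Step 2: Midrank |d_i| (ties get averaged ranks).
ranks: |2|->1.5, |7|->11, |6|->9, |2|->1.5, |5|->7, |4|->5, |4|->5, |6|->9, |4|->5, |8|->12, |3|->3, |6|->9
Step 3: Attach original signs; sum ranks with positive sign and with negative sign.
W+ = 11 + 7 + 5 + 5 + 12 = 40
W- = 1.5 + 9 + 1.5 + 5 + 9 + 3 + 9 = 38
(Check: W+ + W- = 78 should equal n(n+1)/2 = 78.)
Step 4: Test statistic W = min(W+, W-) = 38.
Step 5: Ties in |d|, so use the tie-corrected normal approximation.
        E[W] = n(n+1)/4 = 12*13/4 = 39.
        Tie groups: |d|=2 (t=2), |d|=4 (t=3), |d|=6 (t=3); sum(t^3 - t) = 54.
        Var[W] = n(n+1)(2n+1)/24 - sum(t^3-t)/48 = 3900/24 - 54/48 = 161.375.
        z = (W - E[W]) / sqrt(Var[W]) = (38 - 39) / 12.7033 = -0.0787.
        Two-sided p = 2*Phi(z) = 0.937256.
Step 6: alpha = 0.1. fail to reject H0.

W+ = 40, W- = 38, W = min = 38, p = 0.937256, fail to reject H0.


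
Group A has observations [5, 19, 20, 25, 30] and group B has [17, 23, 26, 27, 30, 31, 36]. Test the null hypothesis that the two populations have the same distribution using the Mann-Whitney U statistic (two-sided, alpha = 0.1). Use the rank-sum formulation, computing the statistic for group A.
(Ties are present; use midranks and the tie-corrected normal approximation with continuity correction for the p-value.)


Step 1: Combine and sort all 12 observations; assign midranks.
sorted (value, group): (5,X), (17,Y), (19,X), (20,X), (23,Y), (25,X), (26,Y), (27,Y), (30,X), (30,Y), (31,Y), (36,Y)
ranks: 5->1, 17->2, 19->3, 20->4, 23->5, 25->6, 26->7, 27->8, 30->9.5, 30->9.5, 31->11, 36->12
Step 2: Rank sum for X: R1 = 1 + 3 + 4 + 6 + 9.5 = 23.5.
Step 3: U_X = R1 - n1(n1+1)/2 = 23.5 - 5*6/2 = 23.5 - 15 = 8.5.
       U_Y = n1*n2 - U_X = 35 - 8.5 = 26.5.
Step 4: Ties are present, so use the tie-corrected normal approximation (with continuity correction) for the p-value.
Step 5: p-value = 0.166721; compare to alpha = 0.1. fail to reject H0.

U_X = 8.5, p = 0.166721, fail to reject H0 at alpha = 0.1.


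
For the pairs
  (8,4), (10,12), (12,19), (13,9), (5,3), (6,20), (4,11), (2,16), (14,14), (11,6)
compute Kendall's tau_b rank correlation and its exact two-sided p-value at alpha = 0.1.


Step 1: Enumerate the 45 unordered pairs (i,j) with i<j and classify each by sign(x_j-x_i) * sign(y_j-y_i).
  (1,2):dx=+2,dy=+8->C; (1,3):dx=+4,dy=+15->C; (1,4):dx=+5,dy=+5->C; (1,5):dx=-3,dy=-1->C
  (1,6):dx=-2,dy=+16->D; (1,7):dx=-4,dy=+7->D; (1,8):dx=-6,dy=+12->D; (1,9):dx=+6,dy=+10->C
  (1,10):dx=+3,dy=+2->C; (2,3):dx=+2,dy=+7->C; (2,4):dx=+3,dy=-3->D; (2,5):dx=-5,dy=-9->C
  (2,6):dx=-4,dy=+8->D; (2,7):dx=-6,dy=-1->C; (2,8):dx=-8,dy=+4->D; (2,9):dx=+4,dy=+2->C
  (2,10):dx=+1,dy=-6->D; (3,4):dx=+1,dy=-10->D; (3,5):dx=-7,dy=-16->C; (3,6):dx=-6,dy=+1->D
  (3,7):dx=-8,dy=-8->C; (3,8):dx=-10,dy=-3->C; (3,9):dx=+2,dy=-5->D; (3,10):dx=-1,dy=-13->C
  (4,5):dx=-8,dy=-6->C; (4,6):dx=-7,dy=+11->D; (4,7):dx=-9,dy=+2->D; (4,8):dx=-11,dy=+7->D
  (4,9):dx=+1,dy=+5->C; (4,10):dx=-2,dy=-3->C; (5,6):dx=+1,dy=+17->C; (5,7):dx=-1,dy=+8->D
  (5,8):dx=-3,dy=+13->D; (5,9):dx=+9,dy=+11->C; (5,10):dx=+6,dy=+3->C; (6,7):dx=-2,dy=-9->C
  (6,8):dx=-4,dy=-4->C; (6,9):dx=+8,dy=-6->D; (6,10):dx=+5,dy=-14->D; (7,8):dx=-2,dy=+5->D
  (7,9):dx=+10,dy=+3->C; (7,10):dx=+7,dy=-5->D; (8,9):dx=+12,dy=-2->D; (8,10):dx=+9,dy=-10->D
  (9,10):dx=-3,dy=-8->C
Step 2: C = 24, D = 21, total pairs = 45.
Step 3: tau = (C - D)/(n(n-1)/2) = (24 - 21)/45 = 0.066667.
Step 4: Exact two-sided p-value (enumerate n! = 3628800 permutations of y under H0): p = 0.861801.
Step 5: alpha = 0.1. fail to reject H0.

tau_b = 0.0667 (C=24, D=21), p = 0.861801, fail to reject H0.


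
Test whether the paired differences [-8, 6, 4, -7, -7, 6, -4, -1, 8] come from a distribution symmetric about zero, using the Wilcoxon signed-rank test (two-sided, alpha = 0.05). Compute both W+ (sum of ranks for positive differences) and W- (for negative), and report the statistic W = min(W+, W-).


Step 1: Drop any zero differences (none here) and take |d_i|.
|d| = [8, 6, 4, 7, 7, 6, 4, 1, 8]
Step 2: Midrank |d_i| (ties get averaged ranks).
ranks: |8|->8.5, |6|->4.5, |4|->2.5, |7|->6.5, |7|->6.5, |6|->4.5, |4|->2.5, |1|->1, |8|->8.5
Step 3: Attach original signs; sum ranks with positive sign and with negative sign.
W+ = 4.5 + 2.5 + 4.5 + 8.5 = 20
W- = 8.5 + 6.5 + 6.5 + 2.5 + 1 = 25
(Check: W+ + W- = 45 should equal n(n+1)/2 = 45.)
Step 4: Test statistic W = min(W+, W-) = 20.
Step 5: Ties in |d|, so use the tie-corrected normal approximation.
        E[W] = n(n+1)/4 = 9*10/4 = 22.5.
        Tie groups: |d|=4 (t=2), |d|=6 (t=2), |d|=7 (t=2), |d|=8 (t=2); sum(t^3 - t) = 24.
        Var[W] = n(n+1)(2n+1)/24 - sum(t^3-t)/48 = 1710/24 - 24/48 = 70.75.
        z = (W - E[W]) / sqrt(Var[W]) = (20 - 22.5) / 8.4113 = -0.2972.
        Two-sided p = 2*Phi(z) = 0.766299.
Step 6: alpha = 0.05. fail to reject H0.

W+ = 20, W- = 25, W = min = 20, p = 0.766299, fail to reject H0.


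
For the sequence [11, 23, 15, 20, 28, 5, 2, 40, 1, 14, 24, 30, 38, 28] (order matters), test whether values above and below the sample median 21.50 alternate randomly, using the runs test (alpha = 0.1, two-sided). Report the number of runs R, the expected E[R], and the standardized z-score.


Step 1: Compute median = 21.50; label A = above, B = below.
Labels in order: BABBABBABBAAAA  (n_A = 7, n_B = 7)
Step 2: Count runs R = 8.
Step 3: Under H0 (random ordering), E[R] = 2*n_A*n_B/(n_A+n_B) + 1 = 2*7*7/14 + 1 = 8.0000.
        Var[R] = 2*n_A*n_B*(2*n_A*n_B - n_A - n_B) / ((n_A+n_B)^2 * (n_A+n_B-1)) = 8232/2548 = 3.2308.
        SD[R] = 1.7974.
Step 4: R = E[R], so z = 0 with no continuity correction.
Step 5: Two-sided p-value via normal approximation = 2*(1 - Phi(|z|)) = 1.000000.
Step 6: alpha = 0.1. fail to reject H0.

R = 8, z = 0.0000, p = 1.000000, fail to reject H0.


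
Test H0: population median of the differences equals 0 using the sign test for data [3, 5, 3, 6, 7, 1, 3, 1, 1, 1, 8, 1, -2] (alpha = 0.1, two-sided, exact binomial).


Step 1: Discard zero differences. Original n = 13; n_eff = number of nonzero differences = 13.
Nonzero differences (with sign): +3, +5, +3, +6, +7, +1, +3, +1, +1, +1, +8, +1, -2
Step 2: Count signs: positive = 12, negative = 1.
Step 3: Under H0: P(positive) = 0.5, so the number of positives S ~ Bin(13, 0.5).
Step 4: Two-sided exact p-value = sum of Bin(13,0.5) probabilities at or below the observed probability = 0.003418.
Step 5: alpha = 0.1. reject H0.

n_eff = 13, pos = 12, neg = 1, p = 0.003418, reject H0.


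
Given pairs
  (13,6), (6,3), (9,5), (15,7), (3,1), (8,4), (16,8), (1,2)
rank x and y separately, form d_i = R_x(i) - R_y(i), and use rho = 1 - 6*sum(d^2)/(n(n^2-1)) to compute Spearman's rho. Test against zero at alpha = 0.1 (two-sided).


Step 1: Rank x and y separately (midranks; no ties here).
rank(x): 13->6, 6->3, 9->5, 15->7, 3->2, 8->4, 16->8, 1->1
rank(y): 6->6, 3->3, 5->5, 7->7, 1->1, 4->4, 8->8, 2->2
Step 2: d_i = R_x(i) - R_y(i); compute d_i^2.
  (6-6)^2=0, (3-3)^2=0, (5-5)^2=0, (7-7)^2=0, (2-1)^2=1, (4-4)^2=0, (8-8)^2=0, (1-2)^2=1
sum(d^2) = 2.
Step 3: rho = 1 - 6*2 / (8*(8^2 - 1)) = 1 - 12/504 = 0.976190.
Step 4: Under H0, t = rho * sqrt((n-2)/(1-rho^2)) = 11.0235 ~ t(6).
Step 5: Two-sided p-value from the t-distribution with 6 df = 0.000033.
Step 6: alpha = 0.1. reject H0.

rho = 0.9762, p = 0.000033, reject H0 at alpha = 0.1.


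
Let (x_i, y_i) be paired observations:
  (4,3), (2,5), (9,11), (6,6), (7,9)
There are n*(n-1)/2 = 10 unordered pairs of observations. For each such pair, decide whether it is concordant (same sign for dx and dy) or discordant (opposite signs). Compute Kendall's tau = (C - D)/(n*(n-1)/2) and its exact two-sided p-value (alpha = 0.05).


Step 1: Enumerate the 10 unordered pairs (i,j) with i<j and classify each by sign(x_j-x_i) * sign(y_j-y_i).
  (1,2):dx=-2,dy=+2->D; (1,3):dx=+5,dy=+8->C; (1,4):dx=+2,dy=+3->C; (1,5):dx=+3,dy=+6->C
  (2,3):dx=+7,dy=+6->C; (2,4):dx=+4,dy=+1->C; (2,5):dx=+5,dy=+4->C; (3,4):dx=-3,dy=-5->C
  (3,5):dx=-2,dy=-2->C; (4,5):dx=+1,dy=+3->C
Step 2: C = 9, D = 1, total pairs = 10.
Step 3: tau = (C - D)/(n(n-1)/2) = (9 - 1)/10 = 0.800000.
Step 4: Exact two-sided p-value (enumerate n! = 120 permutations of y under H0): p = 0.083333.
Step 5: alpha = 0.05. fail to reject H0.

tau_b = 0.8000 (C=9, D=1), p = 0.083333, fail to reject H0.
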